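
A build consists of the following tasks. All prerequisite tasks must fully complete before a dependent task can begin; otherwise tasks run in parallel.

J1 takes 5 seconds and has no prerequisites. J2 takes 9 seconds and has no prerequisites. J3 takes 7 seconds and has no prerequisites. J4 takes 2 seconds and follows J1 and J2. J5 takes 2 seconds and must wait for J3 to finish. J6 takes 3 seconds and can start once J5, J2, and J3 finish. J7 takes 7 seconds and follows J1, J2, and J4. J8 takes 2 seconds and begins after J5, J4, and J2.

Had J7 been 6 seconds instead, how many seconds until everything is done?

17

As given, the longest chain is J2→J4→J7 = 9+2+7 = 18, so the finish is 18 seconds.
Since J7 is critical, the -1 change carries straight to that chain (now 17 seconds).
The critical path is still J2→J4→J7; finish is now 17 seconds.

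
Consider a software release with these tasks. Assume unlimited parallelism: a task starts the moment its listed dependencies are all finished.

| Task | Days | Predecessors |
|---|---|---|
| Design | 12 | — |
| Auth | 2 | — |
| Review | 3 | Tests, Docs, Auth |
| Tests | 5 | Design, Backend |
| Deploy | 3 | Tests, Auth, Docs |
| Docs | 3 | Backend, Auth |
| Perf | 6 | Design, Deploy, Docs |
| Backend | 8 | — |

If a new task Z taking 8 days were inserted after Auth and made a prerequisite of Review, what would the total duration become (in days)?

26

Originally the project takes 26 days.
With Z inserted, Review now waits for max(Tests, Docs, Auth, Z).
New critical path: Design→Tests→Deploy→Perf = 12+5+3+6 = 26 ⇒ 26 days.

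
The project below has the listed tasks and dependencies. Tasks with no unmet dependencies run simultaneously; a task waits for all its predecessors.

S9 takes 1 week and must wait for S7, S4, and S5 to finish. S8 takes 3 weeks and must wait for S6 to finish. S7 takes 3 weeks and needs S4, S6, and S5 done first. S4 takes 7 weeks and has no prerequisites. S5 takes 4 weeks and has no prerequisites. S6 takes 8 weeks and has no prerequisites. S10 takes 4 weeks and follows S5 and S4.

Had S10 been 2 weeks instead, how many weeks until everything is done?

As given, the longest chain is S6→S7→S9 = 8+3+1 = 12, so the finish is 12 weeks.
The longest path through S10 is only 11 weeks, so S10 has float 1.
That remains the longest chain; total 12 weeks.

12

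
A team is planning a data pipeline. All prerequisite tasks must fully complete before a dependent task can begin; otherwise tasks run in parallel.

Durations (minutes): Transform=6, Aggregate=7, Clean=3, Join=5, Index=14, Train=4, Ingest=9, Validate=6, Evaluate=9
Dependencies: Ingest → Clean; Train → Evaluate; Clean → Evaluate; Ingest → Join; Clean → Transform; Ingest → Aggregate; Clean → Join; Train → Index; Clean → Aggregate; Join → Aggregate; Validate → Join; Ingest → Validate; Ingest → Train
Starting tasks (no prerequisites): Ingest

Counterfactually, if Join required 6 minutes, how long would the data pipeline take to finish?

28

Baseline: Ingest→Validate→Join→Aggregate = 9+6+5+7 = 27 → 27 minutes.
Since Join is critical, the +1 change carries straight to that chain (now 28 minutes).
That remains the longest chain; total 28 minutes.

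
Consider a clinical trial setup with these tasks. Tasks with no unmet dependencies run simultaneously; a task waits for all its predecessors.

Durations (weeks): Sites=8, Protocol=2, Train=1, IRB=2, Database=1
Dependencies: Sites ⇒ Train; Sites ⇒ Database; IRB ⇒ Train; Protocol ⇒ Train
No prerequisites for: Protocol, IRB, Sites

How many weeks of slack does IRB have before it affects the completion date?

Sites→Train = 8+1 = 9 sets the makespan at 9 weeks.
Longest path through IRB: 3 weeks (earliest finish 2, latest finish 8).
Slack of IRB = 6 − 0 = 6 weeks.

6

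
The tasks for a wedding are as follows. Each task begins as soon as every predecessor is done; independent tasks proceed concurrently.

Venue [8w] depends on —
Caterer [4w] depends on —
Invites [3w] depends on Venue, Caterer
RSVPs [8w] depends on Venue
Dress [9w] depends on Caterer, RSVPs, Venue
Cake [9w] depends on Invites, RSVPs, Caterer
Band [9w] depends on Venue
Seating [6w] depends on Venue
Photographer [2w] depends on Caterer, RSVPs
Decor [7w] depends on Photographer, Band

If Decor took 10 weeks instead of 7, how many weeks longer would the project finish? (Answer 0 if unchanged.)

The binding path is Venue→RSVPs→Photographer→Decor = 8+8+2+7 = 25; finish at 25 weeks.
Decor is on the critical path; changing it to 10 makes that path 28 weeks.
The critical path is still Venue→RSVPs→Photographer→Decor; finish is now 28 weeks.
Change in finish: 28 − 25 = +3 weeks.

3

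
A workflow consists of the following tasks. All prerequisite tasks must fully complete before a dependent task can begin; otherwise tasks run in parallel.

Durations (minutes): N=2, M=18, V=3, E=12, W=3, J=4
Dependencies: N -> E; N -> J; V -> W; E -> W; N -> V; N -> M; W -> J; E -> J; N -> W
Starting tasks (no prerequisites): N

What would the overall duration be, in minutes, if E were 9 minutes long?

20

The binding path is N→E→W→J = 2+12+3+4 = 21; finish at 21 minutes.
Since E is critical, the -3 change carries straight to that chain (now 18 minutes).
The binding chain switches to N→M = 2+18 = 20; finish 20 minutes.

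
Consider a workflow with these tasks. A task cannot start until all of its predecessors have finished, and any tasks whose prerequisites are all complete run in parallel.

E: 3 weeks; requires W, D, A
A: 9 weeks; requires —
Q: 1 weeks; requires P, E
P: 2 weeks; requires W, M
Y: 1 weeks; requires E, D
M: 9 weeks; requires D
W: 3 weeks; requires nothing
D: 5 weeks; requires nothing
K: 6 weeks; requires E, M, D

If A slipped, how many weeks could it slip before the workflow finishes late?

2

Critical path: D→M→K = 5+9+6 = 20, so the finish is 20 weeks.
The longest chain containing A totals 18 weeks.
Float = 20 − 18 = 2.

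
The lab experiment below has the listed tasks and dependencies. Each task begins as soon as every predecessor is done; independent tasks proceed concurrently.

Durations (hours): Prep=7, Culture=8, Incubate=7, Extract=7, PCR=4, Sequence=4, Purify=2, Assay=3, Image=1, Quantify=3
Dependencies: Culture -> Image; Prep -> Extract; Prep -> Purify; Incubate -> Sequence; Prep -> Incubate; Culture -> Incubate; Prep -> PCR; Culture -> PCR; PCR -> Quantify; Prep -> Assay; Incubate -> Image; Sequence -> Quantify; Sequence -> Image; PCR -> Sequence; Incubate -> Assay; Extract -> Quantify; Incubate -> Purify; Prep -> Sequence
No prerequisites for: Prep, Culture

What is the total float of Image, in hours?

The longest chain is Culture→Incubate→Sequence→Quantify = 8+7+4+3 = 22; overall finish 22 hours.
Longest path through Image: 20 hours (earliest finish 20, latest finish 22).
Slack of Image = 21 − 19 = 2 hours.

2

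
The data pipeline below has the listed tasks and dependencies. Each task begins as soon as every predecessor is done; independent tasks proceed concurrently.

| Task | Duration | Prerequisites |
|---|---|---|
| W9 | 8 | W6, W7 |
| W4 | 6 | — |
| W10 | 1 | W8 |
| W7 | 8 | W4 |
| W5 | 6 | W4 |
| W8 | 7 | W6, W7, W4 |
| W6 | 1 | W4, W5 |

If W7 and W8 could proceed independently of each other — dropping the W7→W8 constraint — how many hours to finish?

22

Before: longest chain W4→W7→W8→W10 = 6+8+7+1 = 22, finish 22.
Without W7→W8, W8's earliest start moves from 14 to 13.
After: W4→W7→W9 = 6+8+8 = 22 → 22 hours.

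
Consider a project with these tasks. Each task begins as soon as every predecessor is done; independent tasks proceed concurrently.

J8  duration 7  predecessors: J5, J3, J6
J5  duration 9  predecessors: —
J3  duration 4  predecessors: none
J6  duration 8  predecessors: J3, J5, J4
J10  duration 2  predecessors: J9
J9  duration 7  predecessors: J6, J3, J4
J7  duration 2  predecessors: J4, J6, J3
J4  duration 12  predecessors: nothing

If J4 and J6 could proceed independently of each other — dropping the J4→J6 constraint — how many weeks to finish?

26

Before: longest chain J4→J6→J9→J10 = 12+8+7+2 = 29, finish 29.
Without J4→J6, J6's earliest start moves from 12 to 9.
The longest chain is now J5→J6→J9→J10 = 9+8+7+2 = 26, so the project takes 26 weeks.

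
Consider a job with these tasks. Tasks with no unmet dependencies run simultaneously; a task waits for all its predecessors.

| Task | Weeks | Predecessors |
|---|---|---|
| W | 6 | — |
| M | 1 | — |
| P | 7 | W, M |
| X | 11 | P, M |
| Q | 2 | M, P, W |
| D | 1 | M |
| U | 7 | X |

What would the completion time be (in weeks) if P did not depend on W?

With the dependency in place, W→P→X→U = 6+7+11+7 = 31 sets the finish at 31 weeks.
Without W→P, P's earliest start moves from 6 to 1.
The longest chain is now M→P→X→U = 1+7+11+7 = 26, so the job takes 26 weeks.

26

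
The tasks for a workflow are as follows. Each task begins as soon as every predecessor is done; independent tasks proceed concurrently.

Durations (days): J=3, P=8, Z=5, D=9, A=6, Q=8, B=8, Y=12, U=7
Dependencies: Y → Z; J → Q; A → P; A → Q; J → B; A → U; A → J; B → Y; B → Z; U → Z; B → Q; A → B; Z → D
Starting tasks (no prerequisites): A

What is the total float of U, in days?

A→J→B→Y→Z→D = 6+3+8+12+5+9 = 43 sets the makespan at 43 days.
Longest path through U: 27 days (earliest finish 13, latest finish 29).
So U can slip 29 − 13 = 16 days.

16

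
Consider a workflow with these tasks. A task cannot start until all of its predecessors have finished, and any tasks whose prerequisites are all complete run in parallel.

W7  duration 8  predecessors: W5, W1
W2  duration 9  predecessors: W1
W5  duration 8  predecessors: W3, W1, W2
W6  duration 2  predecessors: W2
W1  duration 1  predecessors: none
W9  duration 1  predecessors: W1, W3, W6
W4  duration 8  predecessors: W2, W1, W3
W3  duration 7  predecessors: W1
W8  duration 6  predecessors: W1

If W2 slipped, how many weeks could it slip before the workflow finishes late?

0

Critical path: W1→W2→W5→W7 = 1+9+8+8 = 26, so the finish is 26 weeks.
Longest path through W2: 26 weeks (earliest finish 10, latest finish 10).
Slack of W2 = 1 − 1 = 0 weeks.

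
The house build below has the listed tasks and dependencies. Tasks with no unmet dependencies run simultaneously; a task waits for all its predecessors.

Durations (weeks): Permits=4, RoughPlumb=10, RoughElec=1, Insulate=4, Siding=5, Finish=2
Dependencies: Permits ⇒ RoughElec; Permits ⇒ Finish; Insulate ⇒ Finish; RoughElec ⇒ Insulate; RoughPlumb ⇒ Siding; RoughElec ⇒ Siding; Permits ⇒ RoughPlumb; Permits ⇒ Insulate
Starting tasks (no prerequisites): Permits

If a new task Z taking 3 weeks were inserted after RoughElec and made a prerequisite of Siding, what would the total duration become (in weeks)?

Originally the job takes 19 weeks.
With Z inserted, Siding now waits for max(RoughPlumb, RoughElec, Z).
New critical path: Permits→RoughPlumb→Siding = 4+10+5 = 19 ⇒ 19 weeks.

19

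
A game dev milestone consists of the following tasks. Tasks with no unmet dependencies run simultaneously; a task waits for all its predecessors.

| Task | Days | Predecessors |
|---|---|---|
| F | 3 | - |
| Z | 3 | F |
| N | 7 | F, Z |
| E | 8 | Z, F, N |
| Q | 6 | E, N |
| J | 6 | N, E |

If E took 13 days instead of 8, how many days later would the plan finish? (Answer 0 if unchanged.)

5

As given, the longest chain is F→Z→N→E→Q = 3+3+7+8+6 = 27, so the finish is 27 days.
Since E is critical, the +5 change carries straight to that chain (now 32 days).
No other chain overtakes it, so the finish is 32 days.
Change in finish: 32 − 27 = +5 days.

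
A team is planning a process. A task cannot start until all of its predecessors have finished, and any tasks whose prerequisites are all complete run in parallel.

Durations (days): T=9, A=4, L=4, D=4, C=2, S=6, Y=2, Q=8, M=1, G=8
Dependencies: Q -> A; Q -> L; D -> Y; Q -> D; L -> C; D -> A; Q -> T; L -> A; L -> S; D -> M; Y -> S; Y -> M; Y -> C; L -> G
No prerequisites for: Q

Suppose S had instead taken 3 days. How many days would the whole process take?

20

As given, the longest chain is Q→D→Y→S = 8+4+2+6 = 20, so the finish is 20 days.
S lies on that path, so at 3 days the path becomes 17 days.
Now Q→L→G = 8+4+8 = 20 is longest, so the finish becomes 20 days.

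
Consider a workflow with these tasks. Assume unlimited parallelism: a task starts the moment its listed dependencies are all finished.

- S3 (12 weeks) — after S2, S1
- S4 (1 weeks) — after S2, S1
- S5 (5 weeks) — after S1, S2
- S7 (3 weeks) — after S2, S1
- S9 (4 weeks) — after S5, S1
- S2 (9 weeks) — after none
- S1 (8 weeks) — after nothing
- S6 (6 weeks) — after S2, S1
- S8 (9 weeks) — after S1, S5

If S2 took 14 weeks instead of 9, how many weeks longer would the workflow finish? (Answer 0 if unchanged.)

As given, the longest chain is S2→S5→S8 = 9+5+9 = 23, so the finish is 23 weeks.
Since S2 is critical, the +5 change carries straight to that chain (now 28 weeks).
The critical path is still S2→S5→S8; finish is now 28 weeks.
Change in finish: 28 − 23 = +5 weeks.

5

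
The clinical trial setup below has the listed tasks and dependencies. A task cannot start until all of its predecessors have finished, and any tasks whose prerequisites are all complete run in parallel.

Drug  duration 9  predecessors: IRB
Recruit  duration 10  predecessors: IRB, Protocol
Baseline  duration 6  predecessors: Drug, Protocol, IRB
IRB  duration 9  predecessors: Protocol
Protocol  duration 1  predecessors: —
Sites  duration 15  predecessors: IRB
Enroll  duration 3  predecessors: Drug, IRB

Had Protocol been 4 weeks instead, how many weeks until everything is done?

28

Critical path before the change: Protocol→IRB→Sites = 1+9+15 = 25 giving 25 weeks.
Protocol lies on that path, so at 4 weeks the path becomes 28 weeks.
No other chain overtakes it, so the finish is 28 weeks.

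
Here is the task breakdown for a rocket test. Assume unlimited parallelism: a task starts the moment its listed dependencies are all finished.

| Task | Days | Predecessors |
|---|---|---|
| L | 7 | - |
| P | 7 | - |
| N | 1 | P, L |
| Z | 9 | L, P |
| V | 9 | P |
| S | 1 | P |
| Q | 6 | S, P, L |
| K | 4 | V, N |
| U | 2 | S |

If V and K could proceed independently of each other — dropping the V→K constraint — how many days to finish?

16

Original critical path: P→V→K = 7+9+4 = 20 ⇒ 20 days.
Without V→K, K's earliest start moves from 16 to 8.
The longest chain is now L→Z = 7+9 = 16, so the rocket test takes 16 days.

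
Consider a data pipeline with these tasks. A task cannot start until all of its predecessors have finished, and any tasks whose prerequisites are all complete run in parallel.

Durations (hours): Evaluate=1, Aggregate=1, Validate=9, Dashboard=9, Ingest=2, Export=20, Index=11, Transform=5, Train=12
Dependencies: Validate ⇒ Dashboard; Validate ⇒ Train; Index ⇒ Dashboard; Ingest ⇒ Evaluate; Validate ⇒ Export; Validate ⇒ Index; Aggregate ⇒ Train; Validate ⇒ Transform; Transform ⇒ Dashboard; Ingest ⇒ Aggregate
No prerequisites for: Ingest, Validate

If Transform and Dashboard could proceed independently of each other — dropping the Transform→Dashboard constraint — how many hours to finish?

With the dependency in place, Validate→Export = 9+20 = 29 sets the finish at 29 hours.
Dropping Transform→Dashboard doesn't change Dashboard's earliest start (20); another predecessor still binds.
The longest chain is now Validate→Export = 9+20 = 29, so the job takes 29 hours.

29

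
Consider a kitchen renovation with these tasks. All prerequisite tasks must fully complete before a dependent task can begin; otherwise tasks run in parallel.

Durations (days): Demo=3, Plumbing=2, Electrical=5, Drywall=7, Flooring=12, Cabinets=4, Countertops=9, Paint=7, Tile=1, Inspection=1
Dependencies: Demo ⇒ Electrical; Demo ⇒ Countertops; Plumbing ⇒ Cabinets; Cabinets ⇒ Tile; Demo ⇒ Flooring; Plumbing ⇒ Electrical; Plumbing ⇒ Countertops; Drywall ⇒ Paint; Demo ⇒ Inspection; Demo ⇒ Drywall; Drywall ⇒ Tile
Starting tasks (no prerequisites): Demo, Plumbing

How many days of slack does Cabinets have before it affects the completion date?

10

The longest chain is Demo→Drywall→Paint = 3+7+7 = 17; overall finish 17 days.
Cabinets finishes as early as 6 and must finish by 16.
So Cabinets can slip 16 − 6 = 10 days.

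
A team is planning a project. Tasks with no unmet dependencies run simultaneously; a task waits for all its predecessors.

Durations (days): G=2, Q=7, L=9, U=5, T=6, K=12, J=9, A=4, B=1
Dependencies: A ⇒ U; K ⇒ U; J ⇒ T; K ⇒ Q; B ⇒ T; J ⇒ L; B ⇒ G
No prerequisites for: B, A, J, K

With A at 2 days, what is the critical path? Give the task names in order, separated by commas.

Critical path before the change: K→Q = 12+7 = 19 giving 19 days.
A has 10 days of float (longest path through it is 9).
That remains the longest chain; total 19 days.

K, Q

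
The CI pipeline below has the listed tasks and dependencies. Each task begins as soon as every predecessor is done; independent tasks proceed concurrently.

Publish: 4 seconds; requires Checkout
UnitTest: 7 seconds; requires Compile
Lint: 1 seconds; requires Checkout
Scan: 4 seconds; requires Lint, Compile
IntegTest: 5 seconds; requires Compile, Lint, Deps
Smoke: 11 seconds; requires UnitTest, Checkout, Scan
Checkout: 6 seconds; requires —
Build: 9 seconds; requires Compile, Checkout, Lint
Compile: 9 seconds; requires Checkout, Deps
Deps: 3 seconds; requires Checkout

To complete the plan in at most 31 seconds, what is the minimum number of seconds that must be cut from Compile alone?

5

Current finish: 36 seconds; target: 31.
Compile is on every critical path, so each second cut from Compile cuts the finish by one (this holds down to a finish of 28).
Need 36 − 31 = 5 seconds off Compile → Compile becomes 4 seconds, finish becomes 31.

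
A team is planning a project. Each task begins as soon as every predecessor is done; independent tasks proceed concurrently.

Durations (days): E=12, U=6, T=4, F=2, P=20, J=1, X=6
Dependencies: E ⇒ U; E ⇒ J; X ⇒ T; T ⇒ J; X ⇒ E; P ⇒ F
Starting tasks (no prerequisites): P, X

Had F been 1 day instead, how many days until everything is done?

Baseline: X→E→U = 6+12+6 = 24 → 24 days.
F is off the critical path — its longest chain is 22 days, giving 2 of slack.
That remains the longest chain; total 24 days.

24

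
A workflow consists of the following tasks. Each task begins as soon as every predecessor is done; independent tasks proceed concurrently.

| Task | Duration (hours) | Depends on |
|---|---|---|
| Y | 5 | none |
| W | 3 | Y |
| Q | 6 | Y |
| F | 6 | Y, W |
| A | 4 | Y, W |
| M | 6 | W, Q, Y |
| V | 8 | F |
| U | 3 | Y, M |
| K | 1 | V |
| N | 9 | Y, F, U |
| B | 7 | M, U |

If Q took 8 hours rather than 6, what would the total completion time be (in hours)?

The binding path is Y→Q→M→U→N = 5+6+6+3+9 = 29; finish at 29 hours.
Q is on the critical path; changing it to 8 makes that path 31 hours.
No other chain overtakes it, so the finish is 31 hours.

31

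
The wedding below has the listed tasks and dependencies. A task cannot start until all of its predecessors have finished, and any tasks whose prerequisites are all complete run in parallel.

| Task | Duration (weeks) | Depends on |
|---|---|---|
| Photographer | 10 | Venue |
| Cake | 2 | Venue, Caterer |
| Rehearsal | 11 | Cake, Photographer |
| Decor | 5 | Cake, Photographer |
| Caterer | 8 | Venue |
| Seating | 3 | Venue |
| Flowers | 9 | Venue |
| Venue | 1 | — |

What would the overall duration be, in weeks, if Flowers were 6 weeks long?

Baseline: Venue→Caterer→Cake→Rehearsal = 1+8+2+11 = 22 → 22 weeks.
Flowers is off the critical path — its longest chain is 10 weeks, giving 12 of slack.
The critical path is still Venue→Caterer→Cake→Rehearsal; finish is now 22 weeks.

22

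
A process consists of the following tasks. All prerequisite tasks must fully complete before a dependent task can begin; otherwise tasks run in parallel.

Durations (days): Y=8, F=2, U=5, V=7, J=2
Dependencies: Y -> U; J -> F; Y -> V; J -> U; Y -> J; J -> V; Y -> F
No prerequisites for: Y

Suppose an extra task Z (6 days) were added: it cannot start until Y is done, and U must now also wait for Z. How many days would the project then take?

19

Originally the project takes 17 days.
With Z inserted, U now waits for max(J, Y, Z).
New critical path: Y→Z→U = 8+6+5 = 19 ⇒ 19 days.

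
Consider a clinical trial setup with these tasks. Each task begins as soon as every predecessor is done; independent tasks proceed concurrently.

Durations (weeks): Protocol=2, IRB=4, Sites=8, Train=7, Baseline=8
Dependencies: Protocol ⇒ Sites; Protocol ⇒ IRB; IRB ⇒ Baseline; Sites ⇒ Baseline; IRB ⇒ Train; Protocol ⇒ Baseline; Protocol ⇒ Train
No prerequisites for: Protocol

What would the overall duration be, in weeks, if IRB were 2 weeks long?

18

Actual critical path: Protocol→Sites→Baseline = 2+8+8 = 18 ⇒ 18 weeks.
The longest path through IRB is only 14 weeks, so IRB has float 4.
The critical path is still Protocol→Sites→Baseline; finish is now 18 weeks.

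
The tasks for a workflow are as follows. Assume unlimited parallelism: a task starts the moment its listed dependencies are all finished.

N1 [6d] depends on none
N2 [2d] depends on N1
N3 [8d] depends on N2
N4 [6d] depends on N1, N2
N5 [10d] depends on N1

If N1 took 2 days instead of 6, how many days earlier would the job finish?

4

The binding path is N1→N2→N3 = 6+2+8 = 16; finish at 16 days.
N1 is on the critical path; changing it to 2 makes that path 12 days.
The critical path is still N1→N2→N3; finish is now 12 days.
Change in finish: 12 − 16 = -4 days.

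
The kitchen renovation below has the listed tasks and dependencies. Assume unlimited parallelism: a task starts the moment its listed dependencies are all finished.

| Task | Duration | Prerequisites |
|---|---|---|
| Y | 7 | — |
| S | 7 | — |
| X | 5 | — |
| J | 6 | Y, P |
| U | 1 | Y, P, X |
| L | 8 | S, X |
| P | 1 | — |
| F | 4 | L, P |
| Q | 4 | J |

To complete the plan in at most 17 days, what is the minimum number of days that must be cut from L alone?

2

Current finish: 19 days; target: 17.
L is on every critical path, so each day cut from L cuts the finish by one (this holds down to a finish of 17).
Need 19 − 17 = 2 days off L → L becomes 6 days, finish becomes 17.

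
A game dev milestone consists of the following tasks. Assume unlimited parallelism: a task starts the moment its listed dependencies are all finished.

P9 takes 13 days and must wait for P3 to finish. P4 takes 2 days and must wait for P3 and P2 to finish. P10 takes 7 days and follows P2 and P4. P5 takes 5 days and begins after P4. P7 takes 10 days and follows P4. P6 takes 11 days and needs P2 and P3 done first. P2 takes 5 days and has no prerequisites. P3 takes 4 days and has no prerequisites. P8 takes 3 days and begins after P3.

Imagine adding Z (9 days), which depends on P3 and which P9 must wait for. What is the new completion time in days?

26

Originally the game dev milestone takes 17 days.
With Z inserted, P9 now waits for max(P3, Z).
New critical path: P3→Z→P9 = 4+9+13 = 26 ⇒ 26 days.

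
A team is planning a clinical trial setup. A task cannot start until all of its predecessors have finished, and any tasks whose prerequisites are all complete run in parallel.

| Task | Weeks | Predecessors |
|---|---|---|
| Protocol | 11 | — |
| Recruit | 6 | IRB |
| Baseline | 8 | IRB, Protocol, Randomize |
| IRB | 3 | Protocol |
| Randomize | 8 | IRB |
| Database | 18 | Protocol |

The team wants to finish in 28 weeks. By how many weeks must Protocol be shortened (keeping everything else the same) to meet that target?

Current finish: 30 weeks; target: 28.
Protocol is on every critical path, so each week cut from Protocol cuts the finish by one (this holds down to a finish of 20).
Need 30 − 28 = 2 weeks off Protocol → Protocol becomes 9 weeks, finish becomes 28.

2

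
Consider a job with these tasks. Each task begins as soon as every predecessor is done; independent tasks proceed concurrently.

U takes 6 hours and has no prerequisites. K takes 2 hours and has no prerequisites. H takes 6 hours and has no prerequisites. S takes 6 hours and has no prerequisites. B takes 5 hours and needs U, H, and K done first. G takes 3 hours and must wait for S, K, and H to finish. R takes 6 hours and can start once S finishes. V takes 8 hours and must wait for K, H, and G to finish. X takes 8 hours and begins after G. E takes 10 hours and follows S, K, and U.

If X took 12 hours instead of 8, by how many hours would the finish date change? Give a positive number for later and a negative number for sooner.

Actual critical path: S→G→X = 6+3+8 = 17 ⇒ 17 hours.
X lies on that path, so at 12 hours the path becomes 21 hours.
The binding chain switches to H→G→X = 6+3+12 = 21; finish 21 hours.
Change in finish: 21 − 17 = +4 hours.

4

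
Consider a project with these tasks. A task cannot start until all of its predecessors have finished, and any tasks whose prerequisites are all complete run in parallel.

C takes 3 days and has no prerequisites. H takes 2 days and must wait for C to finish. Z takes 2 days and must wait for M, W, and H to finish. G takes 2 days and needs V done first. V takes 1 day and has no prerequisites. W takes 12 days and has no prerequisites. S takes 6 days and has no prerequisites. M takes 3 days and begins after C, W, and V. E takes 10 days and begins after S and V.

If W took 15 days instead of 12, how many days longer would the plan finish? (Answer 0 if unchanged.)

3

Actual critical path: W→M→Z = 12+3+2 = 17 ⇒ 17 days.
W is on the critical path; changing it to 15 makes that path 20 days.
The critical path is still W→M→Z; finish is now 20 days.
Change in finish: 20 − 17 = +3 days.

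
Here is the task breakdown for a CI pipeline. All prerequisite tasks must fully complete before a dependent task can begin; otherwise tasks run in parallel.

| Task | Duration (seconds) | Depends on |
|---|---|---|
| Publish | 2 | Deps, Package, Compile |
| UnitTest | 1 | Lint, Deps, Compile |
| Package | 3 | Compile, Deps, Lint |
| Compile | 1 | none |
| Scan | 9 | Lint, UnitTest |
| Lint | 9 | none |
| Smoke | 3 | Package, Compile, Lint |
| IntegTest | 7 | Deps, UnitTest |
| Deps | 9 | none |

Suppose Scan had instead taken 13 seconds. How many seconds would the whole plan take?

Baseline: Deps→UnitTest→Scan = 9+1+9 = 19 → 19 seconds.
Scan is on the critical path; changing it to 13 makes that path 23 seconds.
That remains the longest chain; total 23 seconds.

23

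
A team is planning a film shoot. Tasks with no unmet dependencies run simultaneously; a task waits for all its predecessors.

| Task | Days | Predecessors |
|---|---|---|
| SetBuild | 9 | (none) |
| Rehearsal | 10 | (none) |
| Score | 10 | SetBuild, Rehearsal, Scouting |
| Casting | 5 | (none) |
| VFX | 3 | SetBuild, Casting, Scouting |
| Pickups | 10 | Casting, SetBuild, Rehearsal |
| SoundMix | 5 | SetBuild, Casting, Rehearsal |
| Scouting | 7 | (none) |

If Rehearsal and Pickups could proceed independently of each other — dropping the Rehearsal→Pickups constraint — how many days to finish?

Original critical path: Rehearsal→Pickups = 10+10 = 20 ⇒ 20 days.
Without Rehearsal→Pickups, Pickups's earliest start moves from 10 to 9.
The longest chain is now Rehearsal→Score = 10+10 = 20, so the project takes 20 days.

20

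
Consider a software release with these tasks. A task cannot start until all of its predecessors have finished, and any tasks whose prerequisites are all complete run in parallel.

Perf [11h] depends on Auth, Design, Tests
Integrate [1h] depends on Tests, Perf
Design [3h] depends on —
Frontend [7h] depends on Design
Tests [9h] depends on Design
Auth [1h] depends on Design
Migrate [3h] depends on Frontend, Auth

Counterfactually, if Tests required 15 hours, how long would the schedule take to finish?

Critical path before the change: Design→Tests→Perf→Integrate = 3+9+11+1 = 24 giving 24 hours.
Since Tests is critical, the +6 change carries straight to that chain (now 30 hours).
That remains the longest chain; total 30 hours.

30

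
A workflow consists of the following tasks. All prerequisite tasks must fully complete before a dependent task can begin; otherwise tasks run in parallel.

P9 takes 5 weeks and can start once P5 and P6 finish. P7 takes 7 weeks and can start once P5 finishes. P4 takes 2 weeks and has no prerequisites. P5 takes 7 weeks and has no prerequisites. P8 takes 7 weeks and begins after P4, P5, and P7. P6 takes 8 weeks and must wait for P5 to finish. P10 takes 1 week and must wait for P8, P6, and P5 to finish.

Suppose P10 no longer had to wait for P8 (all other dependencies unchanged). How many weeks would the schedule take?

21

Original critical path: P5→P7→P8→P10 = 7+7+7+1 = 22 ⇒ 22 weeks.
Without P8→P10, P10's earliest start moves from 21 to 15.
New critical path: P5→P7→P8 = 7+7+7 = 21 ⇒ 21 weeks.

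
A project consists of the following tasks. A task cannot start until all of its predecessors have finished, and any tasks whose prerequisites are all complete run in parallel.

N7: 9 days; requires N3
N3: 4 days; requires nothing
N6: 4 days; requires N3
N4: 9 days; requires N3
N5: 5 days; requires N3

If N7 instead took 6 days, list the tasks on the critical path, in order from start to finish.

Actual critical path: N3→N7 = 4+9 = 13 ⇒ 13 days.
Since N7 is critical, the -3 change carries straight to that chain (now 10 days).
New critical path: N3→N4 = 4+9 = 13 ⇒ 13 days.

N3, N4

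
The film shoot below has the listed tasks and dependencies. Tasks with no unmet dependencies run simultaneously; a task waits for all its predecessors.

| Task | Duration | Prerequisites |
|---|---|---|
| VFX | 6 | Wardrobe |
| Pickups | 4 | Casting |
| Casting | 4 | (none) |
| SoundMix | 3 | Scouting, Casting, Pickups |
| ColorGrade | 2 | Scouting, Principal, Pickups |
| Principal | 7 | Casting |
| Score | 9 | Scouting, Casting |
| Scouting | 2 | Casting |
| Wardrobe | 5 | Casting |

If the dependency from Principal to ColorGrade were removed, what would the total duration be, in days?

15

Original critical path: Casting→Scouting→Score = 4+2+9 = 15 ⇒ 15 days.
Without Principal→ColorGrade, ColorGrade's earliest start moves from 11 to 8.
New critical path: Casting→Scouting→Score = 4+2+9 = 15 ⇒ 15 days.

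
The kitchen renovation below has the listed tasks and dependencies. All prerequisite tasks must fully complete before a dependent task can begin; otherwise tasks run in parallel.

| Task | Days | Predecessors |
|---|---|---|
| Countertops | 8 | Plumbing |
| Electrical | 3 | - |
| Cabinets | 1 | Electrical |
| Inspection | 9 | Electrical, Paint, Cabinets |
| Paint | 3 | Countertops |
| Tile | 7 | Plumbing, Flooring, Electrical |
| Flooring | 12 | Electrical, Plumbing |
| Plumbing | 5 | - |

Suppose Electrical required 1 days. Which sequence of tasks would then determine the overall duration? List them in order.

The binding path is Plumbing→Countertops→Paint→Inspection = 5+8+3+9 = 25; finish at 25 days.
The longest path through Electrical is only 22 days, so Electrical has float 3.
The critical path is still Plumbing→Countertops→Paint→Inspection; finish is now 25 days.

Plumbing, Countertops, Paint, Inspection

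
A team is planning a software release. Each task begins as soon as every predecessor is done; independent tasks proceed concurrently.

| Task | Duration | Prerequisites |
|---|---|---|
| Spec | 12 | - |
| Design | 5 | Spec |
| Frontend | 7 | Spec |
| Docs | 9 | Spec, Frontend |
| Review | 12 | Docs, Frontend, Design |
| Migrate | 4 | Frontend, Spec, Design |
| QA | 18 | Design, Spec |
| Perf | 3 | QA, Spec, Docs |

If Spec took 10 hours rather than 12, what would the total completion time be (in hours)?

38

As given, the longest chain is Spec→Frontend→Docs→Review = 12+7+9+12 = 40, so the finish is 40 hours.
Spec is on the critical path; changing it to 10 makes that path 38 hours.
That remains the longest chain; total 38 hours.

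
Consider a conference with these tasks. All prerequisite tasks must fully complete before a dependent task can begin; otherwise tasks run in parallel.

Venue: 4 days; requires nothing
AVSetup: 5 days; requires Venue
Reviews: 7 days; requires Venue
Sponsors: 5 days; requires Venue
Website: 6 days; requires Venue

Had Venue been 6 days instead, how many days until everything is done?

Critical path before the change: Venue→Reviews = 4+7 = 11 giving 11 days.
Venue lies on that path, so at 6 days the path becomes 13 days.
No other chain overtakes it, so the finish is 13 days.

13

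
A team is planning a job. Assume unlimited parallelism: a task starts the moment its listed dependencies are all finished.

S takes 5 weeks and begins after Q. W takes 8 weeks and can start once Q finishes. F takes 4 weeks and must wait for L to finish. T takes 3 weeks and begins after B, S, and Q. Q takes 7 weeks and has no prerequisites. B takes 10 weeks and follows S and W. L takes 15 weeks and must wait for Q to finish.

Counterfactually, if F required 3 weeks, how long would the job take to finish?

28

Critical path before the change: Q→W→B→T = 7+8+10+3 = 28 giving 28 weeks.
F is off the critical path — its longest chain is 26 weeks, giving 2 of slack.
No other chain overtakes it, so the finish is 28 weeks.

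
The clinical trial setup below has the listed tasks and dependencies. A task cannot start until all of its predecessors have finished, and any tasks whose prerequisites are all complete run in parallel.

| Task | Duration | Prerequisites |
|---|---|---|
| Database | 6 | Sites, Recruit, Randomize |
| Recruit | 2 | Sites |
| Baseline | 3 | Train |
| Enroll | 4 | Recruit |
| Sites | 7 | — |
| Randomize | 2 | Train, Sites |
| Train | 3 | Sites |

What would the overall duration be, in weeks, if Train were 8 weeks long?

Critical path before the change: Sites→Train→Randomize→Database = 7+3+2+6 = 18 giving 18 weeks.
Since Train is critical, the +5 change carries straight to that chain (now 23 weeks).
The critical path is still Sites→Train→Randomize→Database; finish is now 23 weeks.

23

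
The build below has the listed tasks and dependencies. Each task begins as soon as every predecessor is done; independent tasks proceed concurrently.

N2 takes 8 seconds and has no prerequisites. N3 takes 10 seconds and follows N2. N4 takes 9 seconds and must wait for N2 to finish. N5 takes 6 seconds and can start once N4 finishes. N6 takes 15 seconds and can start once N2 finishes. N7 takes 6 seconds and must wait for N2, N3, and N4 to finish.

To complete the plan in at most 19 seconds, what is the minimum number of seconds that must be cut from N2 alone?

Current finish: 24 seconds; target: 19.
N2 is on every critical path, so each second cut from N2 cuts the finish by one (this holds down to a finish of 17).
Need 24 − 19 = 5 seconds off N2 → N2 becomes 3 seconds, finish becomes 19.

5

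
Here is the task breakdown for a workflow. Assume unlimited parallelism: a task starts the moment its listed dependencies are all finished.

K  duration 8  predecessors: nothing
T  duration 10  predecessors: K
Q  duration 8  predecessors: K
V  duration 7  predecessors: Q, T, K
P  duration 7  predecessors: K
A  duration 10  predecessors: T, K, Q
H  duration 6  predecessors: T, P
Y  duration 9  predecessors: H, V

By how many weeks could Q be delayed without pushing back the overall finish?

2

The longest chain is K→T→V→Y = 8+10+7+9 = 34; overall finish 34 weeks.
The longest chain containing Q totals 32 weeks.
Float = 34 − 32 = 2.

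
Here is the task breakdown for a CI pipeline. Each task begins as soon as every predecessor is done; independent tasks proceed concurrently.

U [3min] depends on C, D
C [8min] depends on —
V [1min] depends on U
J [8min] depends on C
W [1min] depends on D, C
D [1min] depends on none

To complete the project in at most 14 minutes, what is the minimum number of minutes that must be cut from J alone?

2

Current finish: 16 minutes; target: 14.
J is on every critical path, so each minute cut from J cuts the finish by one (this holds down to a finish of 12).
Need 16 − 14 = 2 minutes off J → J becomes 6 minutes, finish becomes 14.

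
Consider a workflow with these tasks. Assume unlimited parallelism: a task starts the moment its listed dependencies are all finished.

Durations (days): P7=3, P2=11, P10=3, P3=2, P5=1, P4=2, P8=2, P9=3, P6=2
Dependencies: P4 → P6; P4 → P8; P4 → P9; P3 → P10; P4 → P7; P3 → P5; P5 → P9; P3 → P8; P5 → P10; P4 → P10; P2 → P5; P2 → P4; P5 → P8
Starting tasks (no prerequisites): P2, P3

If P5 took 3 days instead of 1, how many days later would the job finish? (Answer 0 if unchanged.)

Actual critical path: P2→P4→P7 = 11+2+3 = 16 ⇒ 16 days.
P5 has 1 day of float (longest path through it is 15).
The binding chain switches to P2→P5→P9 = 11+3+3 = 17; finish 17 days.
Change in finish: 17 − 16 = +1 days.

1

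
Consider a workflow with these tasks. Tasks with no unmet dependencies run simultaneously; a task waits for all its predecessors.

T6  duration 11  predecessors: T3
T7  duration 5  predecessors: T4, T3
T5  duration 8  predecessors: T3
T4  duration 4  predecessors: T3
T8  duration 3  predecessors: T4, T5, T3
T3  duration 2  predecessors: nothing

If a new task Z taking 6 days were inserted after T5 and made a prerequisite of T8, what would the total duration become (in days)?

19

Originally the plan takes 13 days.
With Z inserted, T8 now waits for max(T4, T5, T3, Z).
New critical path: T3→T5→Z→T8 = 2+8+6+3 = 19 ⇒ 19 days.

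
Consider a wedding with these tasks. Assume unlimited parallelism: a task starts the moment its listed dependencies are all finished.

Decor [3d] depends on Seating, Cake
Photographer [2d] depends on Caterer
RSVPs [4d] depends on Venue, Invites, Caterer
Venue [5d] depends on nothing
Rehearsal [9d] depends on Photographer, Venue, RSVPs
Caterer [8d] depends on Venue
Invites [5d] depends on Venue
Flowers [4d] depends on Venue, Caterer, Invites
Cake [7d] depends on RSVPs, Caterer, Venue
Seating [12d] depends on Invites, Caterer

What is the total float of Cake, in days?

1

Venue→Caterer→Seating→Decor = 5+8+12+3 = 28 sets the makespan at 28 days.
Longest path through Cake: 27 days (earliest finish 24, latest finish 25).
So Cake can slip 25 − 24 = 1 day.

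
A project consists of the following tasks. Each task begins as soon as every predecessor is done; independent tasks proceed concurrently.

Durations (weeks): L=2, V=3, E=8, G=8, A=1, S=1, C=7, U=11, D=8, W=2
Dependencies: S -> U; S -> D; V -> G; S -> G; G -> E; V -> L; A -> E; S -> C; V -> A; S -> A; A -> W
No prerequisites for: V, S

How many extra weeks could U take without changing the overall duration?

7

V→G→E = 3+8+8 = 19 sets the makespan at 19 weeks.
U finishes as early as 12 and must finish by 19.
Float = 19 − 12 = 7.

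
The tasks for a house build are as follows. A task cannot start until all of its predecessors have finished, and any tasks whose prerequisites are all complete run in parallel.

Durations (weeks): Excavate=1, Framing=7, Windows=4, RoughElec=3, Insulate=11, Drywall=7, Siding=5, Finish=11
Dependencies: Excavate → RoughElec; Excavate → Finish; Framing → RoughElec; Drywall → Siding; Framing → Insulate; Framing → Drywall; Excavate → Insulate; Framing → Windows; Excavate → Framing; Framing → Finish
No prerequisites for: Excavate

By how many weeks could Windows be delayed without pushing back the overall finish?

8

The longest chain is Excavate→Framing→Drywall→Siding = 1+7+7+5 = 20; overall finish 20 weeks.
Windows finishes as early as 12 and must finish by 20.
So Windows can slip 20 − 12 = 8 weeks.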